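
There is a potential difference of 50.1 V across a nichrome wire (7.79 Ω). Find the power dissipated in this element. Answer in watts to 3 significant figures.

322 W

V and R are stated; P = V²/R avoids computing the current.
P = (50.1 V)² / 7.79 Ω = 322.2 W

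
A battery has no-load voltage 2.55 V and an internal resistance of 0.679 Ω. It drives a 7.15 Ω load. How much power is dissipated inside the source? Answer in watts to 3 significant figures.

0.0720 W

The source's internal resistance is just another series element carrying I; its dissipation is I²r.
I = ε / (r + R) = 2.55 / (0.679 + 7.15) = 0.3257 A
P_int = I² r = (0.3257)² × 0.679 = 0.07203 W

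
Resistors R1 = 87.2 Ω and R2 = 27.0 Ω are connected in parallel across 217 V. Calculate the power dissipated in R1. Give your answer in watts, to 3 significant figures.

Parallel branches share the same voltage; P = V²/R gives the branch power in one step.
P_R1 = V² / R1 = (217)² / 87.2 Ω = 540.0 W

540 W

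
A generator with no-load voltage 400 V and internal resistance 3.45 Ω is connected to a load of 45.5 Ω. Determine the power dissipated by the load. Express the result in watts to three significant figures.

3040 W

The internal resistance and the load are in series, so the same I flows through both; get I from ε/(r+R), then I²R for the load.
I = ε / (r + R) = 400 / (3.45 + 45.5) = 8.172 A
P_load = I² R = (8.172)² × 45.5 = 3038 W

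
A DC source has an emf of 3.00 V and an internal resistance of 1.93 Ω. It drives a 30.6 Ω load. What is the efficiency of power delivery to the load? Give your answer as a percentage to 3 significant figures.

94.1 %

The source delivers εI, of which I²R reaches the load and I²r is lost; since I is common, η = R/(R+r).
η = R / (R + r) = 30.6 / (30.6 + 1.93) = 0.9407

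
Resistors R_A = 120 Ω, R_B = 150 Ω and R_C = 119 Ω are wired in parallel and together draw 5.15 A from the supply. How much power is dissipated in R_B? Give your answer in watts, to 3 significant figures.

Parallel branches share V, not I — compute V via R_eq, then use V²/R for the target branch.
1/R_eq = 1/120 + 1/150 + 1/119 ⇒ R_eq = 42.73 Ω
V = I_total × R_eq = 5.150 × 42.73 = 220.1 V
P_R_B = V² / R_B = (220.1)² / 150 = 322.8 W

323 W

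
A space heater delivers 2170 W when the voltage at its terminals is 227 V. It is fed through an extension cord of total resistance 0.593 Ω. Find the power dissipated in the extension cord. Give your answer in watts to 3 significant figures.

54.2 W

The extension cord is a series resistance carrying the load current; its dissipation is I²R_line.
I = P / V = 2170 / 227 = 9.559 A through the extension cord.
P_line = I² R_line = (9.559)² × 0.593 = 54.19 W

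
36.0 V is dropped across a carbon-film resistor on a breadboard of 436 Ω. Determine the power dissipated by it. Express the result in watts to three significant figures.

With V across and R both known, P = V²/R gives the dissipation directly.
P = (36.0 V)² / 436 Ω = 2.972 W

2.97 W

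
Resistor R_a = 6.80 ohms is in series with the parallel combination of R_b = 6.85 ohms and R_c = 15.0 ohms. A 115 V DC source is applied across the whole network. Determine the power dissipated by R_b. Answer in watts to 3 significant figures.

First combine the parallel branches into one equivalent R_p, then R_a + R_p is a series pair.
R_p = (6.85×15.0)/(6.85+15.0) = 4.703 Ω
R_total = 6.80 + 4.703 = 11.50 Ω
I = V / R_total = 115 / 11.50 = 9.998 A
Voltage across the parallel pair: V_p = I × R_p = 9.998 × 4.703 = 47.01 V
R_b sees V_p directly, so P = V_p² / R_b.
P_R_b = (47.01)² / 6.85 = 322.7 W

323 W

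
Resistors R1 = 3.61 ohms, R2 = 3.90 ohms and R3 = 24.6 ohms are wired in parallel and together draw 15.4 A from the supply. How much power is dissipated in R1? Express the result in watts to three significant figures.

199 W

Only the total current is stated, so first find the parallel equivalent to get the voltage across the combination.
1/R_eq = 1/3.61 + 1/3.90 + 1/24.6 ⇒ R_eq = 1.742 Ω
V = I_total × R_eq = 15.40 × 1.742 = 26.83 V
P_R1 = V² / R1 = (26.83)² / 3.61 = 199.3 W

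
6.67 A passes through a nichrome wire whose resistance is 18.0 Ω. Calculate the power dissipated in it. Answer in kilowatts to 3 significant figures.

With I and R stated, P = I²R applies in one step.
P = (6.670 A)² × 18.0 Ω = 800.8 W

0.801 kW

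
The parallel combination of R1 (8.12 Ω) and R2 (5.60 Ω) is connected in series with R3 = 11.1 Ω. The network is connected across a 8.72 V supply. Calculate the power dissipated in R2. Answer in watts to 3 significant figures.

0.718 W

First find R_p for the parallel pair, then treat R_p + R3 as a series loop.
R_p = (8.12×5.60)/(8.12+5.60) = 3.314 Ω
R_total = R_p + 11.1 = 3.314 + 11.1 = 14.41 Ω
I = V / R_total = 8.72 / 14.41 = 0.6050 A
Voltage across the parallel pair: V_p = I × R_p = 0.6050 × 3.314 = 2.005 V
R2 has V_p across it, so P = V_p²/R2.
P_R2 = (2.005)² / 5.60 = 0.7179 W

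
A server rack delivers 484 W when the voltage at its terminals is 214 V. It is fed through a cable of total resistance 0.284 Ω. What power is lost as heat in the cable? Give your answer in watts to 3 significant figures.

1.45 W

Only the current and the line resistance are needed for the I²R loss.
I = P / V = 484 / 214 = 2.262 A through the cable.
P_line = I² R_line = (2.262)² × 0.284 = 1.453 W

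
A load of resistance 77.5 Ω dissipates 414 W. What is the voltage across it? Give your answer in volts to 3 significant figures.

Rearranging the power relation for the two known quantities gives V = √(P R).
V = √(414 × 77.5) = 179.1 V

179 V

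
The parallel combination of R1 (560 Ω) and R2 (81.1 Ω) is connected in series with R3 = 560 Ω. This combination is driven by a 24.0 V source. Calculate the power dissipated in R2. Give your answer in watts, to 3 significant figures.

0.0896 W

Combine R1 and R2 into their parallel equivalent first, reducing the network to two series resistors.
R_p = (560×81.1)/(560+81.1) = 70.84 Ω
R_total = R_p + 560 = 70.84 + 560 = 630.8 Ω
I = V / R_total = 24.0 / 630.8 = 0.03804 A
Voltage across the parallel pair: V_p = I × R_p = 0.03804 × 70.84 = 2.695 V
R2 sits across V_p; its power is V_p²/R.
P_R2 = (2.695)² / 81.1 = 0.08956 W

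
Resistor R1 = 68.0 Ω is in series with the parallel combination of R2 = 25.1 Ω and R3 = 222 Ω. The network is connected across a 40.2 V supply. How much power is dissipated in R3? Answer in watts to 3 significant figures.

0.451 W

Replace R2 and R3 with their parallel equivalent so the circuit becomes R1 in series with R_p.
R_p = (25.1×222)/(25.1+222) = 22.55 Ω
R_total = 68.0 + 22.55 = 90.55 Ω
I = V / R_total = 40.2 / 90.55 = 0.4440 A
Voltage across the parallel pair: V_p = I × R_p = 0.4440 × 22.55 = 10.01 V
R3 is across V_p, so use P = V²/R for that branch.
P_R3 = (10.01)² / 222 = 0.4515 W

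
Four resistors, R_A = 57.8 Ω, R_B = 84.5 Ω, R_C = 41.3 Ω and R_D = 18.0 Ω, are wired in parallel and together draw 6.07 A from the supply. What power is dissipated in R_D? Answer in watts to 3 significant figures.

173 W

Only the total current is stated, so first find the parallel equivalent to get the voltage across the combination.
1/R_eq = 1/57.8 + 1/84.5 + 1/41.3 + 1/18.0 ⇒ R_eq = 9.182 Ω
V = I_total × R_eq = 6.070 × 9.182 = 55.74 V
P_R_D = V² / R_D = (55.74)² / 18.0 = 172.6 W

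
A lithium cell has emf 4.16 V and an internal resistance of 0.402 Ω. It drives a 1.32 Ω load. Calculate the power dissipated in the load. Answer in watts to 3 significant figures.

7.70 W

Find the circuit current first, then P = I²R for the load (series elements share I).
I = ε / (r + R) = 4.16 / (0.402 + 1.32) = 2.416 A
P_load = I² R = (2.416)² × 1.32 = 7.704 W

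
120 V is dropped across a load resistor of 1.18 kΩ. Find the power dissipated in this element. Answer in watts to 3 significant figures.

We know the drop across the element and its resistance — P = V²/R, one step.
P = (120 V)² / 1180 Ω = 12.20 W

12.2 W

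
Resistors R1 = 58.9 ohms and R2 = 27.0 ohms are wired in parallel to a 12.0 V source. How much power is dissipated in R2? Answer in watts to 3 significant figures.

5.33 W

Parallel branches share the same voltage; P = V²/R gives the branch power in one step.
P_R2 = V² / R2 = (12.0)² / 27.0 Ω = 5.333 W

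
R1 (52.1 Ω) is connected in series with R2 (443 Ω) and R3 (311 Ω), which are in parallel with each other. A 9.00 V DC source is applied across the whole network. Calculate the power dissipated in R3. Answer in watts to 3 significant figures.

0.158 W

First combine the parallel branches into one equivalent R_p, then R1 + R_p is a series pair.
R_p = (443×311)/(443+311) = 182.7 Ω
R_total = 52.1 + 182.7 = 234.8 Ω
I = V / R_total = 9.00 / 234.8 = 0.03833 A
Voltage across the parallel pair: V_p = I × R_p = 0.03833 × 182.7 = 7.003 V
R3 sees V_p directly, so P = V_p² / R3.
P_R3 = (7.003)² / 311 = 0.1577 W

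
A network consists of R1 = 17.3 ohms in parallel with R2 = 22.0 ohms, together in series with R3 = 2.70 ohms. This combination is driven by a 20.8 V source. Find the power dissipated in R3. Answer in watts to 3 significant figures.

Combine R1 and R2 into their parallel equivalent first, reducing the network to two series resistors.
R_p = (17.3×22.0)/(17.3+22.0) = 9.684 Ω
R_total = R_p + 2.70 = 9.684 + 2.70 = 12.38 Ω
I = V / R_total = 20.8 / 12.38 = 1.680 A
All the supply current flows through R3; use P = I²R3.
P_R3 = (1.680)² × 2.70 = 7.616 W

7.62 W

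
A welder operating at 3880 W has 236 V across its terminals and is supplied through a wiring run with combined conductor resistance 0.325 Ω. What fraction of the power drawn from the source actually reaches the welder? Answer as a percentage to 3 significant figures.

97.8 %

I = P / V = 3880 / 236 = 16.44 A through the wiring run.
P_line = I² R_line = (16.44)² × 0.325 = 87.85 W
P_source = P_load + P_line = 3880 + 87.85 = 3968 W
η = P_load / P_source = 3880 / 3968 = 0.9779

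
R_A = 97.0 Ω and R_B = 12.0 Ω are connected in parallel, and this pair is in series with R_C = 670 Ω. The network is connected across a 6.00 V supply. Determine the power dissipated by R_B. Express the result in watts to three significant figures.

Combine R_A and R_B into their parallel equivalent first, reducing the network to two series resistors.
R_p = (97.0×12.0)/(97.0+12.0) = 10.68 Ω
R_total = R_p + 670 = 10.68 + 670 = 680.7 Ω
I = V / R_total = 6.00 / 680.7 = 0.008815 A
Voltage across the parallel pair: V_p = I × R_p = 0.008815 × 10.68 = 0.09413 V
R_B sits across V_p; its power is V_p²/R.
P_R_B = (0.09413)² / 12.0 = 0.0007384 W

0.000738 W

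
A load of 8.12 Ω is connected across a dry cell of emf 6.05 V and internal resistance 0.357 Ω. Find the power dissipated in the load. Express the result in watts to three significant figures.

Find the circuit current first, then P = I²R for the load (series elements share I).
I = ε / (r + R) = 6.05 / (0.357 + 8.12) = 0.7137 A
P_load = I² R = (0.7137)² × 8.12 = 4.136 W

4.14 W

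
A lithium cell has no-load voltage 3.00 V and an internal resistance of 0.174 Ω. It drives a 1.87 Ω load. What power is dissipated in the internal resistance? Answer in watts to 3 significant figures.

0.375 W

Internal loss is I²r, with I set by the total series resistance r+R.
I = ε / (r + R) = 3.00 / (0.174 + 1.87) = 1.468 A
P_int = I² r = (1.468)² × 0.174 = 0.3748 W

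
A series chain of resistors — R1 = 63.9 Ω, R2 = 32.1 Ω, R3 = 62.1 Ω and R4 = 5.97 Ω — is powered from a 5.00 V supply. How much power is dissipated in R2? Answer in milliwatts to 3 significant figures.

29.8 mW

In a series string the same current flows through every resistor — find that current, then P = I²R for the one we want.
R_total = 63.9 + 32.1 + 62.1 + 5.97 = 164.1 Ω
I = V / R_total = 5.00 / 164.1 = 0.03047 A
P_R2 = I² × R2 = (0.03047)² × 32.1 = 0.02981 W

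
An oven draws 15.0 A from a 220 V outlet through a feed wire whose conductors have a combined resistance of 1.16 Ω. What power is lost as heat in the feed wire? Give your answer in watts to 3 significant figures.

The feed wire is a series resistance carrying the load current; its dissipation is I²R_line.
The feed wire carries the full 15.0 A.
P_line = I² R_line = (15.00)² × 1.16 = 261.0 W

261 W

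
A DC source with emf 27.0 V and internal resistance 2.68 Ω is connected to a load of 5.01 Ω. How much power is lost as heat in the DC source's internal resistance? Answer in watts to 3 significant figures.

33.0 W

The internal resistance carries the same current as the load; P_int = I²r.
I = ε / (r + R) = 27.0 / (2.68 + 5.01) = 3.511 A
P_int = I² r = (3.511)² × 2.68 = 33.04 W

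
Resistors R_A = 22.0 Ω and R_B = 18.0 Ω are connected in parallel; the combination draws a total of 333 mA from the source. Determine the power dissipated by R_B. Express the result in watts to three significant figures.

0.604 W

Only the total current is stated, so first find the parallel equivalent to get the voltage across the combination.
1/R_eq = 1/22.0 + 1/18.0 ⇒ R_eq = 9.900 Ω
V = I_total × R_eq = 0.3330 × 9.900 = 3.297 V
P_R_B = V² / R_B = (3.297)² / 18.0 = 0.6038 W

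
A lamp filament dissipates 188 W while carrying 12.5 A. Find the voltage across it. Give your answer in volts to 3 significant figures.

Inverting the appropriate power form: V = P / I.
V = 188 / 12.50 = 15.04 V

15.0 V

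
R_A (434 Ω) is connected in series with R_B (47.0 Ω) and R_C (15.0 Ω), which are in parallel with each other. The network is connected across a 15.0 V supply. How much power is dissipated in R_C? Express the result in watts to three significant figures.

First combine the parallel branches into one equivalent R_p, then R_A + R_p is a series pair.
R_p = (47.0×15.0)/(47.0+15.0) = 11.37 Ω
R_total = 434 + 11.37 = 445.4 Ω
I = V / R_total = 15.0 / 445.4 = 0.03368 A
Voltage across the parallel pair: V_p = I × R_p = 0.03368 × 11.37 = 0.3830 V
R_C is across V_p, so use P = V²/R for that branch.
P_R_C = (0.3830)² / 15.0 = 0.009778 W

0.00978 W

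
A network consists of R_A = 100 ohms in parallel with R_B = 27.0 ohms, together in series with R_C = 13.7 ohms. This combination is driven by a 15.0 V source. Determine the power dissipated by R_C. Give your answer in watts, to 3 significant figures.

2.52 W

Reduce the parallel combination to a single R_p; the circuit then becomes R_p in series with the remaining resistor.
R_p = (100×27.0)/(100+27.0) = 21.26 Ω
R_total = R_p + 13.7 = 21.26 + 13.7 = 34.96 Ω
I = V / R_total = 15.0 / 34.96 = 0.4291 A
R_C is the series element, so its power is I²R.
P_R_C = (0.4291)² × 13.7 = 2.522 W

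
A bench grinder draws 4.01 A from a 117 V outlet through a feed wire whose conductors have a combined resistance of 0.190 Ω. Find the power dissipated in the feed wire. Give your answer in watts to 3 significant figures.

3.06 W

The feed wire is a series resistance carrying the load current; its dissipation is I²R_line.
The feed wire carries the full 4.01 A.
P_line = I² R_line = (4.010)² × 0.190 = 3.055 W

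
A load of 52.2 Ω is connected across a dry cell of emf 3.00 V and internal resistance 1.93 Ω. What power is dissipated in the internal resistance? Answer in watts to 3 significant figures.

0.00593 W

r is in series with the load, so it carries the full circuit current — the loss in it is I²r.
I = ε / (r + R) = 3.00 / (1.93 + 52.2) = 0.05542 A
P_int = I² r = (0.05542)² × 1.93 = 0.005928 W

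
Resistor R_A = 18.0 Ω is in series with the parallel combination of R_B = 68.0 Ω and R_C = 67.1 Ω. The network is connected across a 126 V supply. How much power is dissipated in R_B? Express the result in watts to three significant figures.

Reduce the parallel pair to R_p first; the network is then a simple series string.
R_p = (68.0×67.1)/(68.0+67.1) = 33.77 Ω
R_total = 18.0 + 33.77 = 51.77 Ω
I = V / R_total = 126 / 51.77 = 2.434 A
Voltage across the parallel pair: V_p = I × R_p = 2.434 × 33.77 = 82.19 V
R_B is across V_p, so use P = V²/R for that branch.
P_R_B = (82.19)² / 68.0 = 99.35 W

99.4 W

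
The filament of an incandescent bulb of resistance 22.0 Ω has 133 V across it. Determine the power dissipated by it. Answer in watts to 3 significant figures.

With V across and R both known, P = V²/R gives the dissipation directly.
P = (133 V)² / 22.0 Ω = 804.0 W

804 W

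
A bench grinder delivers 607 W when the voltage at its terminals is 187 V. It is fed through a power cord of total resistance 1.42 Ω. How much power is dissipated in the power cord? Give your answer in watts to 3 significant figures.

Only the current and the line resistance are needed for the I²R loss.
I = P / V = 607 / 187 = 3.246 A through the power cord.
P_line = I² R_line = (3.246)² × 1.42 = 14.96 W

15.0 W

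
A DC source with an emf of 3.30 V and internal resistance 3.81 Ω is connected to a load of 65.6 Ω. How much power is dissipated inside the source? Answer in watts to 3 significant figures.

Internal loss is I²r, with I set by the total series resistance r+R.
I = ε / (r + R) = 3.30 / (3.81 + 65.6) = 0.04754 A
P_int = I² r = (0.04754)² × 3.81 = 0.008612 W

0.00861 W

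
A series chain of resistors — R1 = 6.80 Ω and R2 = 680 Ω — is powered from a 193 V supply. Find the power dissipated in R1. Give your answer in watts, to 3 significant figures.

Series elements share the same current, so find I first, then use P = I²R.
R_total = 6.80 + 680 = 686.8 Ω
I = V / R_total = 193 / 686.8 = 0.2810 A
P_R1 = I² × R1 = (0.2810)² × 6.80 = 0.5370 W

0.537 W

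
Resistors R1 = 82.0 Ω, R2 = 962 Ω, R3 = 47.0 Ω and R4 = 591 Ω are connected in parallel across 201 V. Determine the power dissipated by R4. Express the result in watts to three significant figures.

68.4 W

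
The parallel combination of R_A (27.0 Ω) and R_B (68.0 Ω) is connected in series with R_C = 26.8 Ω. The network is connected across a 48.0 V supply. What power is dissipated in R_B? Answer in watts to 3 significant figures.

5.95 W

Reduce the parallel combination to a single R_p; the circuit then becomes R_p in series with the remaining resistor.
R_p = (27.0×68.0)/(27.0+68.0) = 19.33 Ω
R_total = R_p + 26.8 = 19.33 + 26.8 = 46.13 Ω
I = V / R_total = 48.0 / 46.13 = 1.041 A
Voltage across the parallel pair: V_p = I × R_p = 1.041 × 19.33 = 20.11 V
R_B sits across V_p; its power is V_p²/R.
P_R_B = (20.11)² / 68.0 = 5.948 W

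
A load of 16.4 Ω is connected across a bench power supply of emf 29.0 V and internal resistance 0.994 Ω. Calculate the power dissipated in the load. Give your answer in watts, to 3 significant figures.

45.6 W

The internal resistance and the load are in series, so the same I flows through both; get I from ε/(r+R), then I²R for the load.
I = ε / (r + R) = 29.0 / (0.994 + 16.4) = 1.667 A
P_load = I² R = (1.667)² × 16.4 = 45.59 W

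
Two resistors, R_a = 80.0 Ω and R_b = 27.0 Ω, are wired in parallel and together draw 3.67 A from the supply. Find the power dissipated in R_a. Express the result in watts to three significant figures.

68.6 W

The branches share the same voltage, but only the total current is given — find V from the equivalent resistance first.
1/R_eq = 1/80.0 + 1/27.0 ⇒ R_eq = 20.19 Ω
V = I_total × R_eq = 3.670 × 20.19 = 74.09 V
P_R_a = V² / R_a = (74.09)² / 80.0 = 68.61 W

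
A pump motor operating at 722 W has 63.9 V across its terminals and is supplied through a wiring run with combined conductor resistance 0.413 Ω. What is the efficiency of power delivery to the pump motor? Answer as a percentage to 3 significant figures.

I = P / V = 722 / 63.9 = 11.30 A through the wiring run.
P_line = I² R_line = (11.30)² × 0.413 = 52.73 W
P_source = P_load + P_line = 722.0 + 52.73 = 774.7 W
η = P_load / P_source = 722.0 / 774.7 = 0.9319

93.2 %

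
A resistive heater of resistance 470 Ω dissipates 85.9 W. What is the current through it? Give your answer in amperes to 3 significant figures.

0.428 A

The two known quantities fix the third via I = √(P / R).
I = √(85.9 / 470) = 0.4275 A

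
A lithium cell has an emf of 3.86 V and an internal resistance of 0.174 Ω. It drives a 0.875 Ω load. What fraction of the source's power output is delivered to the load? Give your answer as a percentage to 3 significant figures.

83.4 %

η = P_load/(P_load+P_int) = I²R/(I²R+I²r) = R/(R+r) — the I² cancels for series elements.
η = R / (R + r) = 0.875 / (0.875 + 0.174) = 0.8341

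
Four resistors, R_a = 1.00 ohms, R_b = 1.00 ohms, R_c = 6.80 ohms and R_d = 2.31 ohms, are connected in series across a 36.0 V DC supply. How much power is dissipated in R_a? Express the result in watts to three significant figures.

10.5 W

The current is common to all series resistors; compute it, then apply P = I²R for the target.
R_total = 1.00 + 1.00 + 6.80 + 2.31 = 11.11 Ω
I = V / R_total = 36.0 / 11.11 = 3.240 A
P_R_a = I² × R_a = (3.240)² × 1.00 = 10.50 W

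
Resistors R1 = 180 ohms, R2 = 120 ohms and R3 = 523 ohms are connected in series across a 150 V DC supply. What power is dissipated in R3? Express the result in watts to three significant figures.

Every series element carries the same I. Get I from the total resistance, then P = I² × R3.
R_total = 180 + 120 + 523 = 823.0 Ω
I = V / R_total = 150 / 823.0 = 0.1823 A
P_R3 = I² × R3 = (0.1823)² × 523 = 17.37 W

17.4 W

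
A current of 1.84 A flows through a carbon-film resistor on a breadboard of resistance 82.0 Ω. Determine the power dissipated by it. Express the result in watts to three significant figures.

Knowing I and R, the power is just I²R — no need to find V first.
P = (1.840 A)² × 82.0 Ω = 277.6 W

278 W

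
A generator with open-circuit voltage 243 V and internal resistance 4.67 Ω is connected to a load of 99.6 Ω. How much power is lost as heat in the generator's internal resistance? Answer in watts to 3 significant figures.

Internal loss is I²r, with I set by the total series resistance r+R.
I = ε / (r + R) = 243 / (4.67 + 99.6) = 2.330 A
P_int = I² r = (2.330)² × 4.67 = 25.36 W

25.4 W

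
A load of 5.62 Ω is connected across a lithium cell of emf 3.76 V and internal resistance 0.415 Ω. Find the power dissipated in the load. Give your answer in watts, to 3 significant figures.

The internal resistance and the load are in series, so the same I flows through both; get I from ε/(r+R), then I²R for the load.
I = ε / (r + R) = 3.76 / (0.415 + 5.62) = 0.6230 A
P_load = I² R = (0.6230)² × 5.62 = 2.182 W

2.18 W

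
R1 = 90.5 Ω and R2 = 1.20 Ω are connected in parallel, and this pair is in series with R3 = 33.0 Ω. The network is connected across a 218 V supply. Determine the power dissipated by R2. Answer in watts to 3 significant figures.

First find R_p for the parallel pair, then treat R_p + R3 as a series loop.
R_p = (90.5×1.20)/(90.5+1.20) = 1.184 Ω
R_total = R_p + 33.0 = 1.184 + 33.0 = 34.18 Ω
I = V / R_total = 218 / 34.18 = 6.377 A
Voltage across the parallel pair: V_p = I × R_p = 6.377 × 1.184 = 7.552 V
Use P = V²/R for R2 with V = V_p.
P_R2 = (7.552)² / 1.20 = 47.53 W

47.5 W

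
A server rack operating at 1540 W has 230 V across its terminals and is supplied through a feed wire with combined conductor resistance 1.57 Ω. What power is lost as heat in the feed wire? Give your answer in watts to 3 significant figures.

The feed wire and load are in series, so the same current flows in both; the loss is I²R_line.
I = P / V = 1540 / 230 = 6.696 A through the feed wire.
P_line = I² R_line = (6.696)² × 1.57 = 70.39 W

70.4 W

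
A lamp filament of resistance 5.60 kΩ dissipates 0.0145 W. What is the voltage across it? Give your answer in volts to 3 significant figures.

From P = V I = I²R = V²/R, with the two given quantities we get V = √(P R).
V = √(0.0145 × 5600) = 9.011 V

9.01 V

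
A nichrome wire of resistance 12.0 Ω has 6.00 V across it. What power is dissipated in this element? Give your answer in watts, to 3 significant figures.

3.00 W

We know the drop across the element and its resistance — P = V²/R, one step.
P = (6.00 V)² / 12.0 Ω = 3.000 W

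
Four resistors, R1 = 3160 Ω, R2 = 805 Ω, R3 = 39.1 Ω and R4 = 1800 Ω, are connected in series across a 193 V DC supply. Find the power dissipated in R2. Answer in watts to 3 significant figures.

0.890 W

Since the resistors are in series they all carry the loop current I = V/R_total; the power in any one is I²R.
R_total = 3160 + 805 + 39.1 + 1800 = 5804 Ω
I = V / R_total = 193 / 5804 = 0.03325 A
P_R2 = I² × R2 = (0.03325)² × 805 = 0.8901 W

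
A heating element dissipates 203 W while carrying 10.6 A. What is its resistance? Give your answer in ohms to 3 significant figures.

From P = V I = I²R = V²/R, with the two given quantities we get R = P / I².
R = 203 / (10.60)² = 1.807 Ω

1.81 Ω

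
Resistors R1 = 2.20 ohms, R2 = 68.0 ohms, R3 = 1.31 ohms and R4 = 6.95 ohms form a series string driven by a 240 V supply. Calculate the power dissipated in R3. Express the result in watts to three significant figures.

12.3 W

Series elements share the same current, so find I first, then use P = I²R.
R_total = 2.20 + 68.0 + 1.31 + 6.95 = 78.46 Ω
I = V / R_total = 240 / 78.46 = 3.059 A
P_R3 = I² × R3 = (3.059)² × 1.31 = 12.26 W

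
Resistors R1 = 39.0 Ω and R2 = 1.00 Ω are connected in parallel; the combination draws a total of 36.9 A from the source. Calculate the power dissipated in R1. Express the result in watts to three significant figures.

We need the common branch voltage; get it from I_total × R_eq, then P = V²/R for the branch.
1/R_eq = 1/39.0 + 1/1.00 ⇒ R_eq = 0.9750 Ω
V = I_total × R_eq = 36.90 × 0.9750 = 35.98 V
P_R1 = V² / R1 = (35.98)² / 39.0 = 33.19 W

33.2 W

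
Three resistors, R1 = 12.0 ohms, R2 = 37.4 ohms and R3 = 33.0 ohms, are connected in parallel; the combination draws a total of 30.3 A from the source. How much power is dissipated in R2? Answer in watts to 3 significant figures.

1250 W

Only the total current is stated, so first find the parallel equivalent to get the voltage across the combination.
1/R_eq = 1/12.0 + 1/37.4 + 1/33.0 ⇒ R_eq = 7.124 Ω
V = I_total × R_eq = 30.30 × 7.124 = 215.9 V
P_R2 = V² / R2 = (215.9)² / 37.4 = 1246 W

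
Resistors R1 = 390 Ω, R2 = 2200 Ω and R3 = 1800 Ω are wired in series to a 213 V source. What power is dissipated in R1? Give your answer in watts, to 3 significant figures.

In a series string the same current flows through every resistor — find that current, then P = I²R for the one we want.
R_total = 390 + 2200 + 1800 = 4390 Ω
I = V / R_total = 213 / 4390 = 0.04852 A
P_R1 = I² × R1 = (0.04852)² × 390 = 0.9181 W

0.918 W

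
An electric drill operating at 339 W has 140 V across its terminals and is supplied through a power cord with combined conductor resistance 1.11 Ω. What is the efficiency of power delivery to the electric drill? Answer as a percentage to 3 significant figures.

98.1 %

I = P / V = 339 / 140 = 2.421 A through the power cord.
P_line = I² R_line = (2.421)² × 1.11 = 6.508 W
P_source = P_load + P_line = 339.0 + 6.508 = 345.5 W
η = P_load / P_source = 339.0 / 345.5 = 0.9812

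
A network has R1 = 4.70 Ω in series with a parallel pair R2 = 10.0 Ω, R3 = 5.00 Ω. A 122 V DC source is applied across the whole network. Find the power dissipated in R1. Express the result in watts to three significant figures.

1080 W

Reduce the parallel pair to R_p first; the network is then a simple series string.
R_p = (10.0×5.00)/(10.0+5.00) = 3.333 Ω
R_total = 4.70 + 3.333 = 8.033 Ω
I = V / R_total = 122 / 8.033 = 15.19 A
R1 carries the full series current, so P = I²R.
P_R1 = (15.19)² × 4.70 = 1084 W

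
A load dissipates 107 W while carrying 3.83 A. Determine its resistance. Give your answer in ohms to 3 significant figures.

7.29 Ω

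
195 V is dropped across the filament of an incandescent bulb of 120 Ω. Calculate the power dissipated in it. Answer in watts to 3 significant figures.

317 W

We know the drop across the element and its resistance — P = V²/R, one step.
P = (195 V)² / 120 Ω = 316.9 W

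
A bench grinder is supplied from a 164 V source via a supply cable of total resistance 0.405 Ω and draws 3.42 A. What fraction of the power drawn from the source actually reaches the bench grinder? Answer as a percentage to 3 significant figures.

99.2 %

The supply cable carries the full 3.42 A.
P_line = I² R_line = (3.420)² × 0.405 = 4.737 W
P_source = V I = 164 × 3.420 = 560.9 W; P_load = 556.1 W
η = P_load / P_source = 556.1 / 560.9 = 0.9916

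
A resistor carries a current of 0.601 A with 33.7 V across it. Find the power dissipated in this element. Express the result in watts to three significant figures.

20.3 W

Both the voltage across and the current through the element are known, so P = V I applies directly.
P = 33.7 V × 0.6010 A = 20.25 W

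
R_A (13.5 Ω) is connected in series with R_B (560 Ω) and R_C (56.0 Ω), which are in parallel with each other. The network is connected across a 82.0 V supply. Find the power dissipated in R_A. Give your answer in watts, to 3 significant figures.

Replace R_B and R_C with their parallel equivalent so the circuit becomes R_A in series with R_p.
R_p = (560×56.0)/(560+56.0) = 50.91 Ω
R_total = 13.5 + 50.91 = 64.41 Ω
I = V / R_total = 82.0 / 64.41 = 1.273 A
R_A carries the full series current, so P = I²R.
P_R_A = (1.273)² × 13.5 = 21.88 W

21.9 W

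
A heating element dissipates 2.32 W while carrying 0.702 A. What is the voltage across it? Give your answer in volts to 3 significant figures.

3.30 V

From P = V I = I²R = V²/R, with the two given quantities we get V = P / I.
V = 2.32 / 0.7020 = 3.305 V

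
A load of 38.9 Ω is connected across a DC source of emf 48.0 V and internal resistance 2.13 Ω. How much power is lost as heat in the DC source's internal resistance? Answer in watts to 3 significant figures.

2.92 W

The internal resistance carries the same current as the load; P_int = I²r.
I = ε / (r + R) = 48.0 / (2.13 + 38.9) = 1.170 A
P_int = I² r = (1.170)² × 2.13 = 2.915 W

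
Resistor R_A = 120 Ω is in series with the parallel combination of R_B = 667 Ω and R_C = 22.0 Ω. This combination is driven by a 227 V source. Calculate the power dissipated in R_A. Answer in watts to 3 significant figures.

310 W

Replace R_B and R_C with their parallel equivalent so the circuit becomes R_A in series with R_p.
R_p = (667×22.0)/(667+22.0) = 21.30 Ω
R_total = 120 + 21.30 = 141.3 Ω
I = V / R_total = 227 / 141.3 = 1.607 A
R_A is in the main series path, so its power is I²R_A.
P_R_A = (1.607)² × 120 = 309.7 W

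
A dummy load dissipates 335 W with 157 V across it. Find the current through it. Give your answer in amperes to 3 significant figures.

2.13 A

The two known quantities fix the third via I = P / V.
I = 335 / 157 = 2.134 A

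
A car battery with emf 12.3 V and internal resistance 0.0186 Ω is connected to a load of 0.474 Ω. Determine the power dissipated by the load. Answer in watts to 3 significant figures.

Find the circuit current first, then P = I²R for the load (series elements share I).
I = ε / (r + R) = 12.3 / (0.0186 + 0.474) = 24.97 A
P_load = I² R = (24.97)² × 0.474 = 295.5 W

296 W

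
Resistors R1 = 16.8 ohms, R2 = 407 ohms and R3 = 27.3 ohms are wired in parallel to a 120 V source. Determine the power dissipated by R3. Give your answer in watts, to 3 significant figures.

527 W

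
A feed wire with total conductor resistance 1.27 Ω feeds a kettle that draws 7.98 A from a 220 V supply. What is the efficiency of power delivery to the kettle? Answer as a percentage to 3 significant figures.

95.4 %

The feed wire carries the full 7.98 A.
P_line = I² R_line = (7.980)² × 1.27 = 80.87 W
P_source = V I = 220 × 7.980 = 1756 W; P_load = 1675 W
η = P_load / P_source = 1675 / 1756 = 0.9539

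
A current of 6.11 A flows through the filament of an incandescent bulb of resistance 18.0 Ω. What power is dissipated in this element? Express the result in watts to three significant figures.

672 W

Current and resistance are given, so P = I²R is the direct form.
P = (6.110 A)² × 18.0 Ω = 672.0 W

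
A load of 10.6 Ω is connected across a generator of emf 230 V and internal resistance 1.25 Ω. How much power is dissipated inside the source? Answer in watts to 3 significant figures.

The internal resistance carries the same current as the load; P_int = I²r.
I = ε / (r + R) = 230 / (1.25 + 10.6) = 19.41 A
P_int = I² r = (19.41)² × 1.25 = 470.9 W

471 W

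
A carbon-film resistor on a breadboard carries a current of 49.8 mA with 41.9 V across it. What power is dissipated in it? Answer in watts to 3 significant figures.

2.09 W

V and I are known directly — P = V I, no intermediate step needed.
P = 41.9 V × 0.04980 A = 2.087 W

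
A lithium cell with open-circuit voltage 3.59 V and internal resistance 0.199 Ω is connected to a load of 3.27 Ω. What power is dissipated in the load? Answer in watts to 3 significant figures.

The internal resistance and the load are in series, so the same I flows through both; get I from ε/(r+R), then I²R for the load.
I = ε / (r + R) = 3.59 / (0.199 + 3.27) = 1.035 A
P_load = I² R = (1.035)² × 3.27 = 3.502 W

3.50 W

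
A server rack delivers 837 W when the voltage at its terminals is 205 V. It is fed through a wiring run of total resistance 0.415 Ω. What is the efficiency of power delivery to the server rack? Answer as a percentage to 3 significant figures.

I = P / V = 837 / 205 = 4.083 A through the wiring run.
P_line = I² R_line = (4.083)² × 0.415 = 6.918 W
P_source = P_load + P_line = 837.0 + 6.918 = 843.9 W
η = P_load / P_source = 837.0 / 843.9 = 0.9918

99.2 %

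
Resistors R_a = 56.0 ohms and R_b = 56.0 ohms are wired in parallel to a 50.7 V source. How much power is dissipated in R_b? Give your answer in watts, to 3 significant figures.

45.9 W

The supply voltage appears across each parallel branch — just use P = V²/R_b.
P_R_b = V² / R_b = (50.7)² / 56.0 Ω = 45.90 W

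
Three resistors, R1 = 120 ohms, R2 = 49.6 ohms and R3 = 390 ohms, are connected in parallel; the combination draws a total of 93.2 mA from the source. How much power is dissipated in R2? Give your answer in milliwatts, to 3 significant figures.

The branches share the same voltage, but only the total current is given — find V from the equivalent resistance first.
1/R_eq = 1/120 + 1/49.6 + 1/390 ⇒ R_eq = 32.20 Ω
V = I_total × R_eq = 0.09320 × 32.20 = 3.001 V
P_R2 = V² / R2 = (3.001)² / 49.6 = 0.1815 W

182 mW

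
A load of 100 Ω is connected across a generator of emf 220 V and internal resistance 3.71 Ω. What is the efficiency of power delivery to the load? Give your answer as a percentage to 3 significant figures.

96.4 %

The source delivers εI, of which I²R reaches the load and I²r is lost; since I is common, η = R/(R+r).
η = R / (R + r) = 100 / (100 + 3.71) = 0.9642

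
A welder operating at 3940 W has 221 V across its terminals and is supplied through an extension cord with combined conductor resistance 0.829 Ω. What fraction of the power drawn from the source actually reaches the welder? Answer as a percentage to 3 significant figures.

93.7 %

I = P / V = 3940 / 221 = 17.83 A through the extension cord.
P_line = I² R_line = (17.83)² × 0.829 = 263.5 W
P_source = P_load + P_line = 3940 + 263.5 = 4203 W
η = P_load / P_source = 3940 / 4203 = 0.9373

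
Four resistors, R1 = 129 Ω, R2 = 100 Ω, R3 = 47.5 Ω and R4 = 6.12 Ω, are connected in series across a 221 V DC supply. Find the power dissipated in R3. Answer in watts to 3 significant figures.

Series elements share the same current, so find I first, then use P = I²R.
R_total = 129 + 100 + 47.5 + 6.12 = 282.6 Ω
I = V / R_total = 221 / 282.6 = 0.7820 A
P_R3 = I² × R3 = (0.7820)² × 47.5 = 29.05 W

29.0 W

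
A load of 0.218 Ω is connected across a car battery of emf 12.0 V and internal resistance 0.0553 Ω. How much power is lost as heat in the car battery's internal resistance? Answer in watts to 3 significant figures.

The source's internal resistance is just another series element carrying I; its dissipation is I²r.
I = ε / (r + R) = 12.0 / (0.0553 + 0.218) = 43.91 A
P_int = I² r = (43.91)² × 0.0553 = 106.6 W

107 W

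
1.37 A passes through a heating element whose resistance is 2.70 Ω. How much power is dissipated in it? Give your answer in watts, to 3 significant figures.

5.07 W

With I and R stated, P = I²R applies in one step.
P = (1.370 A)² × 2.70 Ω = 5.068 W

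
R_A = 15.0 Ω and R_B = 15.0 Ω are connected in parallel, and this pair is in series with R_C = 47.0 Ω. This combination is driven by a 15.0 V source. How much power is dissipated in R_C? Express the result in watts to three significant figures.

Combine R_A and R_B into their parallel equivalent first, reducing the network to two series resistors.
R_p = (15.0×15.0)/(15.0+15.0) = 7.500 Ω
R_total = R_p + 47.0 = 7.500 + 47.0 = 54.50 Ω
I = V / R_total = 15.0 / 54.50 = 0.2752 A
R_C is the series element, so its power is I²R.
P_R_C = (0.2752)² × 47.0 = 3.560 W

3.56 W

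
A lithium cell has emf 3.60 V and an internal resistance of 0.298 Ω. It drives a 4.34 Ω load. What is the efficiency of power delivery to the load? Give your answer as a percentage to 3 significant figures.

93.6 %

The source delivers εI, of which I²R reaches the load and I²r is lost; since I is common, η = R/(R+r).
η = R / (R + r) = 4.34 / (4.34 + 0.298) = 0.9357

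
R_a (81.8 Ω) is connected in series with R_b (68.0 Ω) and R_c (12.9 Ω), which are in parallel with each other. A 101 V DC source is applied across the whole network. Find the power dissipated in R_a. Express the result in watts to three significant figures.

97.2 W

Reduce the parallel pair to R_p first; the network is then a simple series string.
R_p = (68.0×12.9)/(68.0+12.9) = 10.84 Ω
R_total = 81.8 + 10.84 = 92.64 Ω
I = V / R_total = 101 / 92.64 = 1.090 A
R_a carries the full series current, so P = I²R.
P_R_a = (1.090)² × 81.8 = 97.22 W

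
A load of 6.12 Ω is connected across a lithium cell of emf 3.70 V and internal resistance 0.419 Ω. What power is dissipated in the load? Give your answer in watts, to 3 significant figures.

Load and internal resistance form a series loop — compute the loop current, then the load power via I²R.
I = ε / (r + R) = 3.70 / (0.419 + 6.12) = 0.5658 A
P_load = I² R = (0.5658)² × 6.12 = 1.959 W

1.96 W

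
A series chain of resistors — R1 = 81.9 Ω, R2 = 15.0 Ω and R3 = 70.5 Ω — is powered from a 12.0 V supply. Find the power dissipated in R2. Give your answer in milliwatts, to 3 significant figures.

77.1 mW

Series elements share the same current, so find I first, then use P = I²R.
R_total = 81.9 + 15.0 + 70.5 = 167.4 Ω
I = V / R_total = 12.0 / 167.4 = 0.07168 A
P_R2 = I² × R2 = (0.07168)² × 15.0 = 0.07708 W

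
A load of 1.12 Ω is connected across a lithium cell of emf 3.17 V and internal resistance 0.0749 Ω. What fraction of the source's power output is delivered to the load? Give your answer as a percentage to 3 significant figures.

93.7 %

η = P_load/(P_load+P_int) = I²R/(I²R+I²r) = R/(R+r) — the I² cancels for series elements.
η = R / (R + r) = 1.12 / (1.12 + 0.0749) = 0.9373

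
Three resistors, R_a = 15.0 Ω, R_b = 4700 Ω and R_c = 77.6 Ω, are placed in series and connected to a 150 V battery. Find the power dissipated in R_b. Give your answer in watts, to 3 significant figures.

In a series string the same current flows through every resistor — find that current, then P = I²R for the one we want.
R_total = 15.0 + 4700 + 77.6 = 4793 Ω
I = V / R_total = 150 / 4793 = 0.03130 A
P_R_b = I² × R_b = (0.03130)² × 4700 = 4.604 W

4.60 W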